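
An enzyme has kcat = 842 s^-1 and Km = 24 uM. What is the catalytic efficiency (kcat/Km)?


Catalytic efficiency = kcat / Km
= 842 / 24
= 35.0833 uM^-1*s^-1

35.0833 uM^-1*s^-1


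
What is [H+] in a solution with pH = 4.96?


[H+] = 10^(-pH)
[H+] = 10^(-4.96)
[H+] = 1.096e-05 M

1.096e-05 M


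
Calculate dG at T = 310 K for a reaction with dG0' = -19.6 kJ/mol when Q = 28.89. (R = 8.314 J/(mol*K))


dG = dG0' + RT * ln(Q) / 1000
dG = -19.6 + 8.314 * 310 * ln(28.89) / 1000
dG = -10.9311 kJ/mol

-10.9311 kJ/mol


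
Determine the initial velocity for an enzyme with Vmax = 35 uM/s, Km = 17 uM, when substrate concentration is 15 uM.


v = Vmax * [S] / (Km + [S])
v = 35 * 15 / (17 + 15)
v = 16.4062 uM/s

16.4062 uM/s


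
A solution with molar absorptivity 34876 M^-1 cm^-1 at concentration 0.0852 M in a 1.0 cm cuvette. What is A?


A = epsilon * c * l
A = 34876 * 0.0852 * 1.0
A = 2971.4352

2971.4352


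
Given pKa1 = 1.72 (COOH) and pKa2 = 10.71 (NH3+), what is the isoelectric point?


pI = (pKa1 + pKa2) / 2
pI = (1.72 + 10.71) / 2
pI = 6.215

6.215


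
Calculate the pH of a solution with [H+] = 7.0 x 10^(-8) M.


pH = -log10([H+])
pH = -log10(7.0 x 10^(-8))
pH = 7.1549

7.1549


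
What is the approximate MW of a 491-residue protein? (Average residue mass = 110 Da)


MW = n_residues * 110 Da
MW = 491 * 110
MW = 54010 Da

54010 Da


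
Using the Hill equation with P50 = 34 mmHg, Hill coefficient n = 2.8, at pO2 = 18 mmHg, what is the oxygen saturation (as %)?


Y = pO2^n / (P50^n + pO2^n)
Y = 18^2.8 / (34^2.8 + 18^2.8)
Y = 14.42%

14.42%


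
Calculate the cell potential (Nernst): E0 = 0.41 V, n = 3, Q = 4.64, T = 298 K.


E = E0 - (RT/nF) * ln(Q)
E = 0.41 - (8.314 * 298 / (3 * 96485)) * ln(4.64)
E = 0.3969 V

0.3969 V


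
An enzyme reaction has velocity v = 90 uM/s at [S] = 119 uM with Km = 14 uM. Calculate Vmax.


Vmax = v * (Km + [S]) / [S]
Vmax = 90 * (14 + 119) / 119
Vmax = 100.5882 uM/s

100.5882 uM/s


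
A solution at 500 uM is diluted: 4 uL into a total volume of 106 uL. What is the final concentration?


C2 = C1 * V1 / V2
C2 = 500 * 4 / 106
C2 = 18.8679 uM

18.8679 uM


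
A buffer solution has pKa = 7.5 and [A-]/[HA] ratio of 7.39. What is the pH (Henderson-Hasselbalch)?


pH = pKa + log10([A-]/[HA])
pH = 7.5 + log10(7.39)
pH = 8.3686

8.3686


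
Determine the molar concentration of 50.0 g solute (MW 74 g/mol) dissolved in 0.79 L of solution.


C = (mass / MW) / volume
C = (50.0 / 74) / 0.79
C = 0.8553 M

0.8553 M


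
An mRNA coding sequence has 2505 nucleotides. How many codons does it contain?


codons = nucleotides / 3
codons = 2505 / 3 = 835

835


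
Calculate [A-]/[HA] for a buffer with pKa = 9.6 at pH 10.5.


[A-]/[HA] = 10^(pH - pKa)
= 10^(10.5 - 9.6)
= 7.9433

7.9433


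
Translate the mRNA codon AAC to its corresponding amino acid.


Standard genetic code lookup.
Codon AAC -> Asn

Asn


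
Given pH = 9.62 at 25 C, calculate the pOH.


pOH = 14 - pH
pOH = 14 - 9.62
pOH = 4.38

4.38


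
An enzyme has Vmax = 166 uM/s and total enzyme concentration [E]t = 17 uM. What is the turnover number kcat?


kcat = Vmax / [E]t
kcat = 166 / 17
kcat = 9.7647 s^-1

9.7647 s^-1


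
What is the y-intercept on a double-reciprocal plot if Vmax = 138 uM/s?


y-intercept = 1/Vmax
= 1/138
= 0.0072 s/uM

0.0072 s/uM


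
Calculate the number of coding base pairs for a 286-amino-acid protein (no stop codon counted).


Each amino acid = 1 codon = 3 bp
bp = 286 * 3 = 858 bp

858 bp


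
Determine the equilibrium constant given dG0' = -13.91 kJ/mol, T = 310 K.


Keq = exp(-dG0 * 1000 / (R * T))
Keq = exp(-(-13.91) * 1000 / (8.314 * 310))
Keq = 220.7514

220.7514


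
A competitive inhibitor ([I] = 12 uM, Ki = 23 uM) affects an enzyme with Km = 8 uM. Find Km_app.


Km_app = Km * (1 + [I]/Ki)
Km_app = 8 * (1 + 12/23)
Km_app = 12.1739 uM

12.1739 uM


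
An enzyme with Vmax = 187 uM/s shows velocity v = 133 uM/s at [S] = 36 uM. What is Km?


Km = [S] * (Vmax - v) / v
Km = 36 * (187 - 133) / 133
Km = 14.6165 uM

14.6165 uM


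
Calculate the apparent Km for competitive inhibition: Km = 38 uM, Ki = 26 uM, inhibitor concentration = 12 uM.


Km_app = Km * (1 + [I]/Ki)
Km_app = 38 * (1 + 12/26)
Km_app = 55.5385 uM

55.5385 uM


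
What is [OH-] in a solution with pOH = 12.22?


[OH-] = 10^(-pOH)
[OH-] = 10^(-12.22)
[OH-] = 6.026e-13 M

6.026e-13 M


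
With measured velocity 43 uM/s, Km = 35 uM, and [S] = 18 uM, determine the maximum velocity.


Vmax = v * (Km + [S]) / [S]
Vmax = 43 * (35 + 18) / 18
Vmax = 126.6111 uM/s

126.6111 uM/s


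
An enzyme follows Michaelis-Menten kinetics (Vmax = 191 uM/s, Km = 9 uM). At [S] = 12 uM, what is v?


v = Vmax * [S] / (Km + [S])
v = 191 * 12 / (9 + 12)
v = 109.1429 uM/s

109.1429 uM/s


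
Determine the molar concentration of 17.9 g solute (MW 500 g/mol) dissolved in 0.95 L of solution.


C = (mass / MW) / volume
C = (17.9 / 500) / 0.95
C = 0.0377 M

0.0377 M


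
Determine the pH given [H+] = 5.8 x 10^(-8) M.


pH = -log10([H+])
pH = -log10(5.8 x 10^(-8))
pH = 7.2366

7.2366


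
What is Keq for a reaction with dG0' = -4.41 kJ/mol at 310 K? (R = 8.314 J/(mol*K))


Keq = exp(-dG0 * 1000 / (R * T))
Keq = exp(-(-4.41) * 1000 / (8.314 * 310))
Keq = 5.5349

5.5349


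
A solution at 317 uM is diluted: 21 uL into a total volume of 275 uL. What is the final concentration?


C2 = C1 * V1 / V2
C2 = 317 * 21 / 275
C2 = 24.2073 uM

24.2073 uM


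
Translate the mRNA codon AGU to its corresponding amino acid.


Standard genetic code lookup.
Codon AGU -> Ser

Ser


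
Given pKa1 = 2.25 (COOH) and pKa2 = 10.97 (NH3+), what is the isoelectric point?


pI = (pKa1 + pKa2) / 2
pI = (2.25 + 10.97) / 2
pI = 6.61

6.61


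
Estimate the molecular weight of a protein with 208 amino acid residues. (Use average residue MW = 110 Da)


MW = n_residues * 110 Da
MW = 208 * 110
MW = 22880 Da

22880 Da


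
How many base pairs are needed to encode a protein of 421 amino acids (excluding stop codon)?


Each amino acid = 1 codon = 3 bp
bp = 421 * 3 = 1263 bp

1263 bp


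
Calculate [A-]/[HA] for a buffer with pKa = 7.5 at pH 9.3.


[A-]/[HA] = 10^(pH - pKa)
= 10^(9.3 - 7.5)
= 63.0957

63.0957


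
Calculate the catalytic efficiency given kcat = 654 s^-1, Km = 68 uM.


Catalytic efficiency = kcat / Km
= 654 / 68
= 9.6176 uM^-1*s^-1

9.6176 uM^-1*s^-1


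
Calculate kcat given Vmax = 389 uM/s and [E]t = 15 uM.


kcat = Vmax / [E]t
kcat = 389 / 15
kcat = 25.9333 s^-1

25.9333 s^-1


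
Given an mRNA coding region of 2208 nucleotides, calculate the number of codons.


codons = nucleotides / 3
codons = 2208 / 3 = 736

736


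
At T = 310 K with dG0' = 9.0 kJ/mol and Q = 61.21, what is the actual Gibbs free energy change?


dG = dG0' + RT * ln(Q) / 1000
dG = 9.0 + 8.314 * 310 * ln(61.21) / 1000
dG = 19.604 kJ/mol

19.604 kJ/mol


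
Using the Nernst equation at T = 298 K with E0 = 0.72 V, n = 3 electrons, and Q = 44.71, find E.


E = E0 - (RT/nF) * ln(Q)
E = 0.72 - (8.314 * 298 / (3 * 96485)) * ln(44.71)
E = 0.6875 V

0.6875 V


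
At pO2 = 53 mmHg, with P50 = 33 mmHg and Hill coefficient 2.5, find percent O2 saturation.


Y = pO2^n / (P50^n + pO2^n)
Y = 53^2.5 / (33^2.5 + 53^2.5)
Y = 76.57%

76.57%


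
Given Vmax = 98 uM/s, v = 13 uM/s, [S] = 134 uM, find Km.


Km = [S] * (Vmax - v) / v
Km = 134 * (98 - 13) / 13
Km = 876.1538 uM

876.1538 uM


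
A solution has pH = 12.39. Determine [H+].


[H+] = 10^(-pH)
[H+] = 10^(-12.39)
[H+] = 4.074e-13 M

4.074e-13 M


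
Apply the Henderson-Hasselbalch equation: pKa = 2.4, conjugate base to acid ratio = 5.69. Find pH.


pH = pKa + log10([A-]/[HA])
pH = 2.4 + log10(5.69)
pH = 3.1551

3.1551


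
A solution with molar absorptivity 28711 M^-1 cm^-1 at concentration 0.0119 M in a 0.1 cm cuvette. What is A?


A = epsilon * c * l
A = 28711 * 0.0119 * 0.1
A = 34.1661

34.1661


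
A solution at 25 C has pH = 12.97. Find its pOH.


pOH = 14 - pH
pOH = 14 - 12.97
pOH = 1.03

1.03


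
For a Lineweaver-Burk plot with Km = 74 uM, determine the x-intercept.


x-intercept = -1/Km
= -1/74
= -0.0135 1/uM

-0.0135 1/uM


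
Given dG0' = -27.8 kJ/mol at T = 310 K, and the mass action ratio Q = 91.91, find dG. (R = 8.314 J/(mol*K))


dG = dG0' + RT * ln(Q) / 1000
dG = -27.8 + 8.314 * 310 * ln(91.91) / 1000
dG = -16.1483 kJ/mol

-16.1483 kJ/mol


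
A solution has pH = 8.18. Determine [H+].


[H+] = 10^(-pH)
[H+] = 10^(-8.18)
[H+] = 6.607e-09 M

6.607e-09 M


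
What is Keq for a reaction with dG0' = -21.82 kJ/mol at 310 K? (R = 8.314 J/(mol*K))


Keq = exp(-dG0 * 1000 / (R * T))
Keq = exp(-(-21.82) * 1000 / (8.314 * 310))
Keq = 4750.9171

4750.9171


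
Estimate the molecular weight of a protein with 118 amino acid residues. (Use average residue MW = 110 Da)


MW = n_residues * 110 Da
MW = 118 * 110
MW = 12980 Da

12980 Da


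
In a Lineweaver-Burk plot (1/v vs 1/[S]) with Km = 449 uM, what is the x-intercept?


x-intercept = -1/Km
= -1/449
= -0.0022 1/uM

-0.0022 1/uM


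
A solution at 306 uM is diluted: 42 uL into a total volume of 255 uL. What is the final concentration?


C2 = C1 * V1 / V2
C2 = 306 * 42 / 255
C2 = 50.4 uM

50.4 uM


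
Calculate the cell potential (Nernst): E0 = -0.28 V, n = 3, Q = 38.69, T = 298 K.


E = E0 - (RT/nF) * ln(Q)
E = -0.28 - (8.314 * 298 / (3 * 96485)) * ln(38.69)
E = -0.3113 V

-0.3113 V


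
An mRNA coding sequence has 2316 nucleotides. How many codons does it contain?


codons = nucleotides / 3
codons = 2316 / 3 = 772

772


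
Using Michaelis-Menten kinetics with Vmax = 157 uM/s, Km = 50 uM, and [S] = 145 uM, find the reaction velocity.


v = Vmax * [S] / (Km + [S])
v = 157 * 145 / (50 + 145)
v = 116.7436 uM/s

116.7436 uM/s


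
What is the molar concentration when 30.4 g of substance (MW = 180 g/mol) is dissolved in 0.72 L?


C = (mass / MW) / volume
C = (30.4 / 180) / 0.72
C = 0.2346 M

0.2346 M


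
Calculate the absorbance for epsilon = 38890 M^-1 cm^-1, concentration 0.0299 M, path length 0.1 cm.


A = epsilon * c * l
A = 38890 * 0.0299 * 0.1
A = 116.2811

116.2811


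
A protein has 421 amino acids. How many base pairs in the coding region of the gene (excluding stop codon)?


Each amino acid = 1 codon = 3 bp
bp = 421 * 3 = 1263 bp

1263 bp


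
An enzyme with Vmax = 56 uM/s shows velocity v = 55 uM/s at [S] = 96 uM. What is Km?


Km = [S] * (Vmax - v) / v
Km = 96 * (56 - 55) / 55
Km = 1.7455 uM

1.7455 uM


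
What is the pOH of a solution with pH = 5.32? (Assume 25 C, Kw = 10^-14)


pOH = 14 - pH
pOH = 14 - 5.32
pOH = 8.68

8.68


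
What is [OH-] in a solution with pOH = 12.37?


[OH-] = 10^(-pOH)
[OH-] = 10^(-12.37)
[OH-] = 4.266e-13 M

4.266e-13 M


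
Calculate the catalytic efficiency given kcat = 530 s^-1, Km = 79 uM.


Catalytic efficiency = kcat / Km
= 530 / 79
= 6.7089 uM^-1*s^-1

6.7089 uM^-1*s^-1


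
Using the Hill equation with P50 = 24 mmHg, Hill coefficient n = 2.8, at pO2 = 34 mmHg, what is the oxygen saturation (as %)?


Y = pO2^n / (P50^n + pO2^n)
Y = 34^2.8 / (24^2.8 + 34^2.8)
Y = 72.62%

72.62%


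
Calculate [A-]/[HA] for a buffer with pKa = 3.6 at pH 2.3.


[A-]/[HA] = 10^(pH - pKa)
= 10^(2.3 - 3.6)
= 0.0501

0.0501


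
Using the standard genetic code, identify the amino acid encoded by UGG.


Standard genetic code lookup.
Codon UGG -> Trp

Trp


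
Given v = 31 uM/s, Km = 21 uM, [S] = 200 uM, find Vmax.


Vmax = v * (Km + [S]) / [S]
Vmax = 31 * (21 + 200) / 200
Vmax = 34.255 uM/s

34.255 uM/s


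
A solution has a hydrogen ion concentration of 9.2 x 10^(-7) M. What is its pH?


pH = -log10([H+])
pH = -log10(9.2 x 10^(-7))
pH = 6.0362

6.0362


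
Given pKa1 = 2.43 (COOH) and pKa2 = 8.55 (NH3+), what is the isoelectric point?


pI = (pKa1 + pKa2) / 2
pI = (2.43 + 8.55) / 2
pI = 5.49

5.49


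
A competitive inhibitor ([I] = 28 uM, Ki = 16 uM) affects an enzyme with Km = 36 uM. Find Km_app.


Km_app = Km * (1 + [I]/Ki)
Km_app = 36 * (1 + 28/16)
Km_app = 99.0 uM

99.0 uM


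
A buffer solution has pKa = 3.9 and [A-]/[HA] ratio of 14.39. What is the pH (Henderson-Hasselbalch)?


pH = pKa + log10([A-]/[HA])
pH = 3.9 + log10(14.39)
pH = 5.0581

5.0581


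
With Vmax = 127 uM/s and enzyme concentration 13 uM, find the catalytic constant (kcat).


kcat = Vmax / [E]t
kcat = 127 / 13
kcat = 9.7692 s^-1

9.7692 s^-1


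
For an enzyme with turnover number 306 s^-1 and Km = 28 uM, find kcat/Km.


Catalytic efficiency = kcat / Km
= 306 / 28
= 10.9286 uM^-1*s^-1

10.9286 uM^-1*s^-1


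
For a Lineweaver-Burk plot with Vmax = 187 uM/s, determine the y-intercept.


y-intercept = 1/Vmax
= 1/187
= 0.0053 s/uM

0.0053 s/uM


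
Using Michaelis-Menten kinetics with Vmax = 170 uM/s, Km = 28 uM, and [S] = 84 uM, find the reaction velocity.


v = Vmax * [S] / (Km + [S])
v = 170 * 84 / (28 + 84)
v = 127.5 uM/s

127.5 uM/s


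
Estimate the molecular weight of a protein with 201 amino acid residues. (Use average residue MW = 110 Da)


MW = n_residues * 110 Da
MW = 201 * 110
MW = 22110 Da

22110 Da


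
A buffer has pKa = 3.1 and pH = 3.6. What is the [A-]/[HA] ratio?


[A-]/[HA] = 10^(pH - pKa)
= 10^(3.6 - 3.1)
= 3.1623

3.1623


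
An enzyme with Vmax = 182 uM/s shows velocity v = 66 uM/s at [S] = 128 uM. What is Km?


Km = [S] * (Vmax - v) / v
Km = 128 * (182 - 66) / 66
Km = 224.9697 uM

224.9697 uM


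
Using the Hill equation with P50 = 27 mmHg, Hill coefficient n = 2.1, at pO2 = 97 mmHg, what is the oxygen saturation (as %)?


Y = pO2^n / (P50^n + pO2^n)
Y = 97^2.1 / (27^2.1 + 97^2.1)
Y = 93.62%

93.62%


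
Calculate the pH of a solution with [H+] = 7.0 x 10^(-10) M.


pH = -log10([H+])
pH = -log10(7.0 x 10^(-10))
pH = 9.1549

9.1549


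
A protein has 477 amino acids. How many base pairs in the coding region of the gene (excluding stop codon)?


Each amino acid = 1 codon = 3 bp
bp = 477 * 3 = 1431 bp

1431 bp


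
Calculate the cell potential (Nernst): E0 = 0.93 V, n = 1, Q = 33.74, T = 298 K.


E = E0 - (RT/nF) * ln(Q)
E = 0.93 - (8.314 * 298 / (1 * 96485)) * ln(33.74)
E = 0.8396 V

0.8396 V


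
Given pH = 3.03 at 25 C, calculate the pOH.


pOH = 14 - pH
pOH = 14 - 3.03
pOH = 10.97

10.97


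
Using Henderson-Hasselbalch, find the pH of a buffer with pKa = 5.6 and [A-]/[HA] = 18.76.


pH = pKa + log10([A-]/[HA])
pH = 5.6 + log10(18.76)
pH = 6.8732

6.8732


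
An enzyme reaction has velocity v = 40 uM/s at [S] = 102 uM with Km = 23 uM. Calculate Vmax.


Vmax = v * (Km + [S]) / [S]
Vmax = 40 * (23 + 102) / 102
Vmax = 49.0196 uM/s

49.0196 uM/s


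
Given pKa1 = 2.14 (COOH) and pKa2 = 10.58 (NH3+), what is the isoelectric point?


pI = (pKa1 + pKa2) / 2
pI = (2.14 + 10.58) / 2
pI = 6.36

6.36


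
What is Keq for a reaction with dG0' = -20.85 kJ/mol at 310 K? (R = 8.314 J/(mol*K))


Keq = exp(-dG0 * 1000 / (R * T))
Keq = exp(-(-20.85) * 1000 / (8.314 * 310))
Keq = 3260.8264

3260.8264


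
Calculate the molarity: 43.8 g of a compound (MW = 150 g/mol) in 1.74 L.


C = (mass / MW) / volume
C = (43.8 / 150) / 1.74
C = 0.1678 M

0.1678 M


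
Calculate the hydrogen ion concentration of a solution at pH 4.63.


[H+] = 10^(-pH)
[H+] = 10^(-4.63)
[H+] = 2.344e-05 M

2.344e-05 M


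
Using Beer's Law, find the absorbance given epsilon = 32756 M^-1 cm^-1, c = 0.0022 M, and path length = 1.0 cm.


A = epsilon * c * l
A = 32756 * 0.0022 * 1.0
A = 72.0632

72.0632


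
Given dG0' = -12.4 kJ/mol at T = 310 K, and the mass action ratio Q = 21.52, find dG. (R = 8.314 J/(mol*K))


dG = dG0' + RT * ln(Q) / 1000
dG = -12.4 + 8.314 * 310 * ln(21.52) / 1000
dG = -4.4902 kJ/mol

-4.4902 kJ/mol


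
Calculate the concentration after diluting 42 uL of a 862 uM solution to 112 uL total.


C2 = C1 * V1 / V2
C2 = 862 * 42 / 112
C2 = 323.25 uM

323.25 uM


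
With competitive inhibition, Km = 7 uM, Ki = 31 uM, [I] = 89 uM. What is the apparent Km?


Km_app = Km * (1 + [I]/Ki)
Km_app = 7 * (1 + 89/31)
Km_app = 27.0968 uM

27.0968 uM


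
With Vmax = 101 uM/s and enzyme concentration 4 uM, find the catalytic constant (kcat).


kcat = Vmax / [E]t
kcat = 101 / 4
kcat = 25.25 s^-1

25.25 s^-1


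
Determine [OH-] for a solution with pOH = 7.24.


[OH-] = 10^(-pOH)
[OH-] = 10^(-7.24)
[OH-] = 5.754e-08 M

5.754e-08 M


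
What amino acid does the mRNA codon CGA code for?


Standard genetic code lookup.
Codon CGA -> Arg

Arg


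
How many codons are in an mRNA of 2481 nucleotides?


codons = nucleotides / 3
codons = 2481 / 3 = 827

827


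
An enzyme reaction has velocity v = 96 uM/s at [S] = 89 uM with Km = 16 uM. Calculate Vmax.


Vmax = v * (Km + [S]) / [S]
Vmax = 96 * (16 + 89) / 89
Vmax = 113.2584 uM/s

113.2584 uM/s


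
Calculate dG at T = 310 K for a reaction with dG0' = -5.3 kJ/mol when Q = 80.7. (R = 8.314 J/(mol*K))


dG = dG0' + RT * ln(Q) / 1000
dG = -5.3 + 8.314 * 310 * ln(80.7) / 1000
dG = 6.0164 kJ/mol

6.0164 kJ/mol


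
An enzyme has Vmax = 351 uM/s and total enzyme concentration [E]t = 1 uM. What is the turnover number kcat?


kcat = Vmax / [E]t
kcat = 351 / 1
kcat = 351.0 s^-1

351.0 s^-1


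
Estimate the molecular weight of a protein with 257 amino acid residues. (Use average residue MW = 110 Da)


MW = n_residues * 110 Da
MW = 257 * 110
MW = 28270 Da

28270 Da


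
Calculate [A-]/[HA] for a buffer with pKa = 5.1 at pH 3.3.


[A-]/[HA] = 10^(pH - pKa)
= 10^(3.3 - 5.1)
= 0.0158

0.0158


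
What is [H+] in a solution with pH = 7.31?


[H+] = 10^(-pH)
[H+] = 10^(-7.31)
[H+] = 4.898e-08 M

4.898e-08 M


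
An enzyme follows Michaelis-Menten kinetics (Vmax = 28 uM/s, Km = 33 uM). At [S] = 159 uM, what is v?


v = Vmax * [S] / (Km + [S])
v = 28 * 159 / (33 + 159)
v = 23.1875 uM/s

23.1875 uM/s


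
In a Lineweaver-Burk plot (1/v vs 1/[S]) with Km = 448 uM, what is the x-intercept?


x-intercept = -1/Km
= -1/448
= -0.0022 1/uM

-0.0022 1/uM


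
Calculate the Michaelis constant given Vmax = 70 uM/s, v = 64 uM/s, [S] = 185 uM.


Km = [S] * (Vmax - v) / v
Km = 185 * (70 - 64) / 64
Km = 17.3438 uM

17.3438 uM


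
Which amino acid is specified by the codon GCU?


Standard genetic code lookup.
Codon GCU -> Ala

Ala


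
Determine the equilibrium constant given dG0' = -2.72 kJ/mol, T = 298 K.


Keq = exp(-dG0 * 1000 / (R * T))
Keq = exp(-(-2.72) * 1000 / (8.314 * 298))
Keq = 2.9977

2.9977


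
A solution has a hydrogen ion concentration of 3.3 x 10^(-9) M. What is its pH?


pH = -log10([H+])
pH = -log10(3.3 x 10^(-9))
pH = 8.4815

8.4815


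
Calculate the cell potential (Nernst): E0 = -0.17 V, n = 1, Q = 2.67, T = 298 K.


E = E0 - (RT/nF) * ln(Q)
E = -0.17 - (8.314 * 298 / (1 * 96485)) * ln(2.67)
E = -0.1952 V

-0.1952 V


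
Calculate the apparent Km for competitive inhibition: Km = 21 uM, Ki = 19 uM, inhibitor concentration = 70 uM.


Km_app = Km * (1 + [I]/Ki)
Km_app = 21 * (1 + 70/19)
Km_app = 98.3684 uM

98.3684 uM


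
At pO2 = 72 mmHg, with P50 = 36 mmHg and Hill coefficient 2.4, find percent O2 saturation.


Y = pO2^n / (P50^n + pO2^n)
Y = 72^2.4 / (36^2.4 + 72^2.4)
Y = 84.07%

84.07%


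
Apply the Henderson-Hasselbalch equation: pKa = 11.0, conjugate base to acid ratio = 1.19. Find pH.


pH = pKa + log10([A-]/[HA])
pH = 11.0 + log10(1.19)
pH = 11.0755

11.0755


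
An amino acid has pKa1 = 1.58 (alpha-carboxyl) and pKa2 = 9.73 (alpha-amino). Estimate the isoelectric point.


pI = (pKa1 + pKa2) / 2
pI = (1.58 + 9.73) / 2
pI = 5.655

5.655


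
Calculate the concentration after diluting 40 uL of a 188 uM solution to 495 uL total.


C2 = C1 * V1 / V2
C2 = 188 * 40 / 495
C2 = 15.1919 uM

15.1919 uM


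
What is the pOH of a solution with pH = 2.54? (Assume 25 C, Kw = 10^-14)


pOH = 14 - pH
pOH = 14 - 2.54
pOH = 11.46

11.46


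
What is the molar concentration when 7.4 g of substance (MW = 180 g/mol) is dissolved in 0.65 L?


C = (mass / MW) / volume
C = (7.4 / 180) / 0.65
C = 0.0632 M

0.0632 M


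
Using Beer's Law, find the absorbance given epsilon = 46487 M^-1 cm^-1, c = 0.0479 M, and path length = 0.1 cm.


A = epsilon * c * l
A = 46487 * 0.0479 * 0.1
A = 222.6727

222.6727


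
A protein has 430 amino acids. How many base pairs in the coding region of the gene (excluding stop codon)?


Each amino acid = 1 codon = 3 bp
bp = 430 * 3 = 1290 bp

1290 bp


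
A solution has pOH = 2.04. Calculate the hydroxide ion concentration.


[OH-] = 10^(-pOH)
[OH-] = 10^(-2.04)
[OH-] = 0.0091 M

0.0091 M


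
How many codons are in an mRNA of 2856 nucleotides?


codons = nucleotides / 3
codons = 2856 / 3 = 952

952


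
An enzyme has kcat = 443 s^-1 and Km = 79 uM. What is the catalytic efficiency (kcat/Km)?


Catalytic efficiency = kcat / Km
= 443 / 79
= 5.6076 uM^-1*s^-1

5.6076 uM^-1*s^-1


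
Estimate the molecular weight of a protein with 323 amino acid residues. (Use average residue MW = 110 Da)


MW = n_residues * 110 Da
MW = 323 * 110
MW = 35530 Da

35530 Da


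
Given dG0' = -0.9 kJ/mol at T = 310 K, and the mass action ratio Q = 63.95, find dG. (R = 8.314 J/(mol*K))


dG = dG0' + RT * ln(Q) / 1000
dG = -0.9 + 8.314 * 310 * ln(63.95) / 1000
dG = 9.8168 kJ/mol

9.8168 kJ/mol


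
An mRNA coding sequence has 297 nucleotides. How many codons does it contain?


codons = nucleotides / 3
codons = 297 / 3 = 99

99


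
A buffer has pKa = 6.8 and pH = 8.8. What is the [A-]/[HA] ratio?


[A-]/[HA] = 10^(pH - pKa)
= 10^(8.8 - 6.8)
= 100.0

100.0


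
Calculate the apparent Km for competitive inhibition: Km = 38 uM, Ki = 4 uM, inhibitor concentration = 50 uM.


Km_app = Km * (1 + [I]/Ki)
Km_app = 38 * (1 + 50/4)
Km_app = 513.0 uM

513.0 uM


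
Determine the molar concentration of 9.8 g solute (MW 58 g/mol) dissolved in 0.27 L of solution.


C = (mass / MW) / volume
C = (9.8 / 58) / 0.27
C = 0.6258 M

0.6258 M


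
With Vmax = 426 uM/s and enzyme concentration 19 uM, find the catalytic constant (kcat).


kcat = Vmax / [E]t
kcat = 426 / 19
kcat = 22.4211 s^-1

22.4211 s^-1


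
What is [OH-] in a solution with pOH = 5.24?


[OH-] = 10^(-pOH)
[OH-] = 10^(-5.24)
[OH-] = 5.754e-06 M

5.754e-06 M


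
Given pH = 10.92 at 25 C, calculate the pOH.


pOH = 14 - pH
pOH = 14 - 10.92
pOH = 3.08

3.08


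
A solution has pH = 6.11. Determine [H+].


[H+] = 10^(-pH)
[H+] = 10^(-6.11)
[H+] = 7.762e-07 M

7.762e-07 M


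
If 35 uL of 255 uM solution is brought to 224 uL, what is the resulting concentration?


C2 = C1 * V1 / V2
C2 = 255 * 35 / 224
C2 = 39.8438 uM

39.8438 uM


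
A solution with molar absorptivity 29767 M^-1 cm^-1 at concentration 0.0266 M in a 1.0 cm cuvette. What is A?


A = epsilon * c * l
A = 29767 * 0.0266 * 1.0
A = 791.8022

791.8022


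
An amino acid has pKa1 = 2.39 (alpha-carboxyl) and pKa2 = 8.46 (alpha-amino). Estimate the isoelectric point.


pI = (pKa1 + pKa2) / 2
pI = (2.39 + 8.46) / 2
pI = 5.425

5.425


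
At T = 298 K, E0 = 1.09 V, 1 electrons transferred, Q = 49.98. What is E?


E = E0 - (RT/nF) * ln(Q)
E = 1.09 - (8.314 * 298 / (1 * 96485)) * ln(49.98)
E = 0.9896 V

0.9896 V


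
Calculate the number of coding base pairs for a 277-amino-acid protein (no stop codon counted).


Each amino acid = 1 codon = 3 bp
bp = 277 * 3 = 831 bp

831 bp


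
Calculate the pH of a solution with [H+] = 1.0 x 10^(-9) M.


pH = -log10([H+])
pH = -log10(1.0 x 10^(-9))
pH = 9.0

9.0


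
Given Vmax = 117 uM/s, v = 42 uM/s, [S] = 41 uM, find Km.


Km = [S] * (Vmax - v) / v
Km = 41 * (117 - 42) / 42
Km = 73.2143 uM

73.2143 uM


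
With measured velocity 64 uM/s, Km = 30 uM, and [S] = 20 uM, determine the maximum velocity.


Vmax = v * (Km + [S]) / [S]
Vmax = 64 * (30 + 20) / 20
Vmax = 160.0 uM/s

160.0 uM/s


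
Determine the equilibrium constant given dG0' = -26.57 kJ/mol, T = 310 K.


Keq = exp(-dG0 * 1000 / (R * T))
Keq = exp(-(-26.57) * 1000 / (8.314 * 310))
Keq = 30003.771

30003.771


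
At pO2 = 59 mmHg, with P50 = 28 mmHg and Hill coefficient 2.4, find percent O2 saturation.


Y = pO2^n / (P50^n + pO2^n)
Y = 59^2.4 / (28^2.4 + 59^2.4)
Y = 85.68%

85.68%


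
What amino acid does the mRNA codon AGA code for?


Standard genetic code lookup.
Codon AGA -> Arg

Arg


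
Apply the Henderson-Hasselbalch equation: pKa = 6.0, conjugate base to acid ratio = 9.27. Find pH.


pH = pKa + log10([A-]/[HA])
pH = 6.0 + log10(9.27)
pH = 6.9671

6.9671


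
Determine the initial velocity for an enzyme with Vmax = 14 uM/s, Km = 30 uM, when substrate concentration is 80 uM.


v = Vmax * [S] / (Km + [S])
v = 14 * 80 / (30 + 80)
v = 10.1818 uM/s

10.1818 uM/s


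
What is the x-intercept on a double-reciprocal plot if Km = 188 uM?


x-intercept = -1/Km
= -1/188
= -0.0053 1/uM

-0.0053 1/uM


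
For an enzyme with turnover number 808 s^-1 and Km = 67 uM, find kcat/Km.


Catalytic efficiency = kcat / Km
= 808 / 67
= 12.0597 uM^-1*s^-1

12.0597 uM^-1*s^-1


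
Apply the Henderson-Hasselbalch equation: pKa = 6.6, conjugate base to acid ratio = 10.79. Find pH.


pH = pKa + log10([A-]/[HA])
pH = 6.6 + log10(10.79)
pH = 7.633

7.633


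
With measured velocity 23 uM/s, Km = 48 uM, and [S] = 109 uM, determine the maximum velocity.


Vmax = v * (Km + [S]) / [S]
Vmax = 23 * (48 + 109) / 109
Vmax = 33.1284 uM/s

33.1284 uM/s


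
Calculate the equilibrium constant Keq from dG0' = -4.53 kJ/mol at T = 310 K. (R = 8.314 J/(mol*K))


Keq = exp(-dG0 * 1000 / (R * T))
Keq = exp(-(-4.53) * 1000 / (8.314 * 310))
Keq = 5.7987

5.7987


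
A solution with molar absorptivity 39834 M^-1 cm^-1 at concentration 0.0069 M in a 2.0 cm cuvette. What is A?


A = epsilon * c * l
A = 39834 * 0.0069 * 2.0
A = 549.7092

549.7092


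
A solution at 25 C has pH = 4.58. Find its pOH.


pOH = 14 - pH
pOH = 14 - 4.58
pOH = 9.42

9.42


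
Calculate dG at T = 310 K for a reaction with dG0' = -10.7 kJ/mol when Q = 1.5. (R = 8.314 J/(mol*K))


dG = dG0' + RT * ln(Q) / 1000
dG = -10.7 + 8.314 * 310 * ln(1.5) / 1000
dG = -9.655 kJ/mol

-9.655 kJ/mol


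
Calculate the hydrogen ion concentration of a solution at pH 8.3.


[H+] = 10^(-pH)
[H+] = 10^(-8.3)
[H+] = 5.012e-09 M

5.012e-09 M


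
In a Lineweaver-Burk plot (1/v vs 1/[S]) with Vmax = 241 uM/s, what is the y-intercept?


y-intercept = 1/Vmax
= 1/241
= 0.0041 s/uM

0.0041 s/uM


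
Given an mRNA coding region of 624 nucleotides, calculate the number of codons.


codons = nucleotides / 3
codons = 624 / 3 = 208

208


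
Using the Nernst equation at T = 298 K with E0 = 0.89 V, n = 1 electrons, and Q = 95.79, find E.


E = E0 - (RT/nF) * ln(Q)
E = 0.89 - (8.314 * 298 / (1 * 96485)) * ln(95.79)
E = 0.7729 V

0.7729 V


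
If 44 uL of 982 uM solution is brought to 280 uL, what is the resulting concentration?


C2 = C1 * V1 / V2
C2 = 982 * 44 / 280
C2 = 154.3143 uM

154.3143 uM


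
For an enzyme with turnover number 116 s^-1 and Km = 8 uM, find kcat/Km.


Catalytic efficiency = kcat / Km
= 116 / 8
= 14.5 uM^-1*s^-1

14.5 uM^-1*s^-1


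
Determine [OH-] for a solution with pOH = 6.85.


[OH-] = 10^(-pOH)
[OH-] = 10^(-6.85)
[OH-] = 1.413e-07 M

1.413e-07 M


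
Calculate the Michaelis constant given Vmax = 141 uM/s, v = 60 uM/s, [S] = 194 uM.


Km = [S] * (Vmax - v) / v
Km = 194 * (141 - 60) / 60
Km = 261.9 uM

261.9 uM


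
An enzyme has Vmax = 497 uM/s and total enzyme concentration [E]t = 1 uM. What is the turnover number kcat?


kcat = Vmax / [E]t
kcat = 497 / 1
kcat = 497.0 s^-1

497.0 s^-1


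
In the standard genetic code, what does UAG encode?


Standard genetic code lookup.
Codon UAG -> Stop

Stop


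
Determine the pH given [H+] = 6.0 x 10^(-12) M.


pH = -log10([H+])
pH = -log10(6.0 x 10^(-12))
pH = 11.2218

11.2218


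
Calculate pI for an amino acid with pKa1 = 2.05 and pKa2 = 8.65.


pI = (pKa1 + pKa2) / 2
pI = (2.05 + 8.65) / 2
pI = 5.35

5.35


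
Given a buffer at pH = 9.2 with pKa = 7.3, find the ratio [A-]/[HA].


[A-]/[HA] = 10^(pH - pKa)
= 10^(9.2 - 7.3)
= 79.4328

79.4328


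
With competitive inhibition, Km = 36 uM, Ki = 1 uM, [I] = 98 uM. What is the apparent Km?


Km_app = Km * (1 + [I]/Ki)
Km_app = 36 * (1 + 98/1)
Km_app = 3564.0 uM

3564.0 uM


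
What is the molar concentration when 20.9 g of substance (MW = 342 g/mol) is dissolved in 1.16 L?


C = (mass / MW) / volume
C = (20.9 / 342) / 1.16
C = 0.0527 M

0.0527 M


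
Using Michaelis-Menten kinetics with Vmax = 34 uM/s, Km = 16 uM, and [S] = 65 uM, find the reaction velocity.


v = Vmax * [S] / (Km + [S])
v = 34 * 65 / (16 + 65)
v = 27.284 uM/s

27.284 uM/s


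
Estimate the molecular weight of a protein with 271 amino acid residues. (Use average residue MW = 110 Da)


MW = n_residues * 110 Da
MW = 271 * 110
MW = 29810 Da

29810 Da


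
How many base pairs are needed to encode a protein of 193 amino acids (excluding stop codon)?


Each amino acid = 1 codon = 3 bp
bp = 193 * 3 = 579 bp

579 bp


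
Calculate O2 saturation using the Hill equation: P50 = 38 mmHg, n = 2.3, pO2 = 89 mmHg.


Y = pO2^n / (P50^n + pO2^n)
Y = 89^2.3 / (38^2.3 + 89^2.3)
Y = 87.63%

87.63%


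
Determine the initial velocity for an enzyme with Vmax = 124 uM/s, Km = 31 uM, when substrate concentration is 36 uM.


v = Vmax * [S] / (Km + [S])
v = 124 * 36 / (31 + 36)
v = 66.6269 uM/s

66.6269 uM/s


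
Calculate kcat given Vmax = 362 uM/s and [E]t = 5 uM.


kcat = Vmax / [E]t
kcat = 362 / 5
kcat = 72.4 s^-1

72.4 s^-1


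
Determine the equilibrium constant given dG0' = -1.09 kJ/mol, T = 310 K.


Keq = exp(-dG0 * 1000 / (R * T))
Keq = exp(-(-1.09) * 1000 / (8.314 * 310))
Keq = 1.5264

1.5264


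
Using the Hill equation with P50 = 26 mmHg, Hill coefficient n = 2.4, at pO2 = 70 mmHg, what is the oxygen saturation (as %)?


Y = pO2^n / (P50^n + pO2^n)
Y = 70^2.4 / (26^2.4 + 70^2.4)
Y = 91.51%

91.51%


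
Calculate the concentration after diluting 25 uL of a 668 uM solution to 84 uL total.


C2 = C1 * V1 / V2
C2 = 668 * 25 / 84
C2 = 198.8095 uM

198.8095 uM


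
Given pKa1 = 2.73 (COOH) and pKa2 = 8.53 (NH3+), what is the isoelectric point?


pI = (pKa1 + pKa2) / 2
pI = (2.73 + 8.53) / 2
pI = 5.63

5.63


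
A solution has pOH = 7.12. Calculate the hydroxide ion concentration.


[OH-] = 10^(-pOH)
[OH-] = 10^(-7.12)
[OH-] = 7.586e-08 M

7.586e-08 M


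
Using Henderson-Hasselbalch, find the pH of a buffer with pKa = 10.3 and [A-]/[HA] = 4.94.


pH = pKa + log10([A-]/[HA])
pH = 10.3 + log10(4.94)
pH = 10.9937

10.9937


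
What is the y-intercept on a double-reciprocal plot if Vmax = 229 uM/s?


y-intercept = 1/Vmax
= 1/229
= 0.0044 s/uM

0.0044 s/uM


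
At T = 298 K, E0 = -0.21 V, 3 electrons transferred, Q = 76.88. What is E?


E = E0 - (RT/nF) * ln(Q)
E = -0.21 - (8.314 * 298 / (3 * 96485)) * ln(76.88)
E = -0.2472 V

-0.2472 V


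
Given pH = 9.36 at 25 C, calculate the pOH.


pOH = 14 - pH
pOH = 14 - 9.36
pOH = 4.64

4.64


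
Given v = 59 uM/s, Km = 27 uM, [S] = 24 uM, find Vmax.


Vmax = v * (Km + [S]) / [S]
Vmax = 59 * (27 + 24) / 24
Vmax = 125.375 uM/s

125.375 uM/s


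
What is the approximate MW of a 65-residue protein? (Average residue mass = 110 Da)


MW = n_residues * 110 Da
MW = 65 * 110
MW = 7150 Da

7150 Da


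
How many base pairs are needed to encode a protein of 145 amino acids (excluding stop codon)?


Each amino acid = 1 codon = 3 bp
bp = 145 * 3 = 435 bp

435 bp


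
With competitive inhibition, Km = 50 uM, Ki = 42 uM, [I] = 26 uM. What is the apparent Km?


Km_app = Km * (1 + [I]/Ki)
Km_app = 50 * (1 + 26/42)
Km_app = 80.9524 uM

80.9524 uM


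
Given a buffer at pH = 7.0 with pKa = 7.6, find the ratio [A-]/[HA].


[A-]/[HA] = 10^(pH - pKa)
= 10^(7.0 - 7.6)
= 0.2512

0.2512


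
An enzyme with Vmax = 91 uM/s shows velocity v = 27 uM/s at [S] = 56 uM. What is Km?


Km = [S] * (Vmax - v) / v
Km = 56 * (91 - 27) / 27
Km = 132.7407 uM

132.7407 uM


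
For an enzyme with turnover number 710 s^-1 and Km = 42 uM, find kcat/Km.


Catalytic efficiency = kcat / Km
= 710 / 42
= 16.9048 uM^-1*s^-1

16.9048 uM^-1*s^-1


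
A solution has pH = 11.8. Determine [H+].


[H+] = 10^(-pH)
[H+] = 10^(-11.8)
[H+] = 1.585e-12 M

1.585e-12 M


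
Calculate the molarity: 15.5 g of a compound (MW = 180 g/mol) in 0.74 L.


C = (mass / MW) / volume
C = (15.5 / 180) / 0.74
C = 0.1164 M

0.1164 M


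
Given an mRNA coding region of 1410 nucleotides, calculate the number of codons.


codons = nucleotides / 3
codons = 1410 / 3 = 470

470


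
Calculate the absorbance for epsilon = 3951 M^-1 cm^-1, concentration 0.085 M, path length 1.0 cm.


A = epsilon * c * l
A = 3951 * 0.085 * 1.0
A = 335.835

335.835


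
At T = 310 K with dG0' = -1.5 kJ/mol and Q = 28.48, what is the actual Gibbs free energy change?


dG = dG0' + RT * ln(Q) / 1000
dG = -1.5 + 8.314 * 310 * ln(28.48) / 1000
dG = 7.132 kJ/mol

7.132 kJ/mol


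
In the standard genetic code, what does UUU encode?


Standard genetic code lookup.
Codon UUU -> Phe

Phe


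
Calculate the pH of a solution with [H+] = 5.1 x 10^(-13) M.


pH = -log10([H+])
pH = -log10(5.1 x 10^(-13))
pH = 12.2924

12.2924


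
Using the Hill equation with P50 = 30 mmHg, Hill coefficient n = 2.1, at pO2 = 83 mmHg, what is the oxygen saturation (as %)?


Y = pO2^n / (P50^n + pO2^n)
Y = 83^2.1 / (30^2.1 + 83^2.1)
Y = 89.45%

89.45%


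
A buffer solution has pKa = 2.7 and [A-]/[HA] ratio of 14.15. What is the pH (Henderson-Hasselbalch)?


pH = pKa + log10([A-]/[HA])
pH = 2.7 + log10(14.15)
pH = 3.8508

3.8508


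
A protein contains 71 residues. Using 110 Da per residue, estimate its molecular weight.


MW = n_residues * 110 Da
MW = 71 * 110
MW = 7810 Da

7810 Da


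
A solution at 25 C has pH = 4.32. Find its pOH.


pOH = 14 - pH
pOH = 14 - 4.32
pOH = 9.68

9.68


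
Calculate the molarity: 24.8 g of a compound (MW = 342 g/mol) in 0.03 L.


C = (mass / MW) / volume
C = (24.8 / 342) / 0.03
C = 2.4172 M

2.4172 M


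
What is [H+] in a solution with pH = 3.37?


[H+] = 10^(-pH)
[H+] = 10^(-3.37)
[H+] = 4.266e-04 M

4.266e-04 M


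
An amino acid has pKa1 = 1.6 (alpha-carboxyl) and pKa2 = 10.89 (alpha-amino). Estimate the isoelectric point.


pI = (pKa1 + pKa2) / 2
pI = (1.6 + 10.89) / 2
pI = 6.245

6.245


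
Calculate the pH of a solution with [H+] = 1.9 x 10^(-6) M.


pH = -log10([H+])
pH = -log10(1.9 x 10^(-6))
pH = 5.7212

5.7212


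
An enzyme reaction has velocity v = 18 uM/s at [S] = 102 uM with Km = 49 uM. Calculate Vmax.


Vmax = v * (Km + [S]) / [S]
Vmax = 18 * (49 + 102) / 102
Vmax = 26.6471 uM/s

26.6471 uM/s


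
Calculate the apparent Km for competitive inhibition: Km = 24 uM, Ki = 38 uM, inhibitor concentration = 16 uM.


Km_app = Km * (1 + [I]/Ki)
Km_app = 24 * (1 + 16/38)
Km_app = 34.1053 uM

34.1053 uM


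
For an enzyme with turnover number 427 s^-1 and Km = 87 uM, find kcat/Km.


Catalytic efficiency = kcat / Km
= 427 / 87
= 4.908 uM^-1*s^-1

4.908 uM^-1*s^-1


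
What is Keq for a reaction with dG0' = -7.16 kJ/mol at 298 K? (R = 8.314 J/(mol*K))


Keq = exp(-dG0 * 1000 / (R * T))
Keq = exp(-(-7.16) * 1000 / (8.314 * 298))
Keq = 17.992

17.992


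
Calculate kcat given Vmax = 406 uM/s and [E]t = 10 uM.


kcat = Vmax / [E]t
kcat = 406 / 10
kcat = 40.6 s^-1

40.6 s^-1


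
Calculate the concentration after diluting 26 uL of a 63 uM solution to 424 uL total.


C2 = C1 * V1 / V2
C2 = 63 * 26 / 424
C2 = 3.8632 uM

3.8632 uM


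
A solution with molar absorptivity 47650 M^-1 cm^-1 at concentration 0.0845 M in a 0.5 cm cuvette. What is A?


A = epsilon * c * l
A = 47650 * 0.0845 * 0.5
A = 2013.2125

2013.2125


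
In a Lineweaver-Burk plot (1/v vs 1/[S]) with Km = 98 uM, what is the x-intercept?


x-intercept = -1/Km
= -1/98
= -0.0102 1/uM

-0.0102 1/uM


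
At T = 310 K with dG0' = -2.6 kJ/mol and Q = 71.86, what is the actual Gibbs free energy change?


dG = dG0' + RT * ln(Q) / 1000
dG = -2.6 + 8.314 * 310 * ln(71.86) / 1000
dG = 8.4174 kJ/mol

8.4174 kJ/mol


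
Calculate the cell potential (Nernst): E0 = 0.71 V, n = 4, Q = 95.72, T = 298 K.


E = E0 - (RT/nF) * ln(Q)
E = 0.71 - (8.314 * 298 / (4 * 96485)) * ln(95.72)
E = 0.6807 V

0.6807 V


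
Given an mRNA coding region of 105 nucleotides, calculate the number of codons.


codons = nucleotides / 3
codons = 105 / 3 = 35

35


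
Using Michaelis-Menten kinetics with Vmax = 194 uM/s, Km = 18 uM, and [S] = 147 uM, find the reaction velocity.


v = Vmax * [S] / (Km + [S])
v = 194 * 147 / (18 + 147)
v = 172.8364 uM/s

172.8364 uM/s


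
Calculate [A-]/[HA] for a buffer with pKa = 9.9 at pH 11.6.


[A-]/[HA] = 10^(pH - pKa)
= 10^(11.6 - 9.9)
= 50.1187

50.1187


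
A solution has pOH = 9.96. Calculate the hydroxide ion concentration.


[OH-] = 10^(-pOH)
[OH-] = 10^(-9.96)
[OH-] = 1.096e-10 M

1.096e-10 M


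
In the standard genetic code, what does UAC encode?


Standard genetic code lookup.
Codon UAC -> Tyr

Tyr


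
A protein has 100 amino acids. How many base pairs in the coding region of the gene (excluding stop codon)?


Each amino acid = 1 codon = 3 bp
bp = 100 * 3 = 300 bp

300 bp


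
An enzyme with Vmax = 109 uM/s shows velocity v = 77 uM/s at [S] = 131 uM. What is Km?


Km = [S] * (Vmax - v) / v
Km = 131 * (109 - 77) / 77
Km = 54.4416 uM

54.4416 uM


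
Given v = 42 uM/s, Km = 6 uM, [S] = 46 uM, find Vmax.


Vmax = v * (Km + [S]) / [S]
Vmax = 42 * (6 + 46) / 46
Vmax = 47.4783 uM/s

47.4783 uM/s


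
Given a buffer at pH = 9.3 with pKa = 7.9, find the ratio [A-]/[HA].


[A-]/[HA] = 10^(pH - pKa)
= 10^(9.3 - 7.9)
= 25.1189

25.1189


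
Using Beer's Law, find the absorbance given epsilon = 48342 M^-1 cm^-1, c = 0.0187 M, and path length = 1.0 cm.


A = epsilon * c * l
A = 48342 * 0.0187 * 1.0
A = 903.9954

903.9954


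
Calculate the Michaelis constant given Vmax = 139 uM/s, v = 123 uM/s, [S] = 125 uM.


Km = [S] * (Vmax - v) / v
Km = 125 * (139 - 123) / 123
Km = 16.2602 uM

16.2602 uM


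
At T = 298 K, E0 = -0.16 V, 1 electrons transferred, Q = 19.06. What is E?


E = E0 - (RT/nF) * ln(Q)
E = -0.16 - (8.314 * 298 / (1 * 96485)) * ln(19.06)
E = -0.2357 V

-0.2357 V


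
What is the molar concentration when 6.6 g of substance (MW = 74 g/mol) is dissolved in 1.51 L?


C = (mass / MW) / volume
C = (6.6 / 74) / 1.51
C = 0.0591 M

0.0591 M


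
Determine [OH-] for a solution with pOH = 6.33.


[OH-] = 10^(-pOH)
[OH-] = 10^(-6.33)
[OH-] = 4.677e-07 M

4.677e-07 M


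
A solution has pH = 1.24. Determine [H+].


[H+] = 10^(-pH)
[H+] = 10^(-1.24)
[H+] = 0.0575 M

0.0575 M


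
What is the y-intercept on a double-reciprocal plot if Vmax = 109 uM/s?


y-intercept = 1/Vmax
= 1/109
= 0.0092 s/uM

0.0092 s/uM


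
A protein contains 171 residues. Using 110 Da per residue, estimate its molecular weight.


MW = n_residues * 110 Da
MW = 171 * 110
MW = 18810 Da

18810 Da
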